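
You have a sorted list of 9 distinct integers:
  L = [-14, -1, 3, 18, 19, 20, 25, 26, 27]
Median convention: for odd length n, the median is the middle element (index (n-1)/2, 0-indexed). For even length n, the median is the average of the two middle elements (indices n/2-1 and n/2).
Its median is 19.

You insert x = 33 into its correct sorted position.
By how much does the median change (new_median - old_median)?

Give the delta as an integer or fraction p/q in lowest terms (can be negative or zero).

Old median = 19
After inserting x = 33: new sorted = [-14, -1, 3, 18, 19, 20, 25, 26, 27, 33]
New median = 39/2
Delta = 39/2 - 19 = 1/2

Answer: 1/2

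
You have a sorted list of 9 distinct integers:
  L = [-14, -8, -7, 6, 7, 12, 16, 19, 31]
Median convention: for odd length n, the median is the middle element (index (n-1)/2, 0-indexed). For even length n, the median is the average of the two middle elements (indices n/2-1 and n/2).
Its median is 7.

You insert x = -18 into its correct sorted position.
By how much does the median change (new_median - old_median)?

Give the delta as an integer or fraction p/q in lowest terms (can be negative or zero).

Old median = 7
After inserting x = -18: new sorted = [-18, -14, -8, -7, 6, 7, 12, 16, 19, 31]
New median = 13/2
Delta = 13/2 - 7 = -1/2

Answer: -1/2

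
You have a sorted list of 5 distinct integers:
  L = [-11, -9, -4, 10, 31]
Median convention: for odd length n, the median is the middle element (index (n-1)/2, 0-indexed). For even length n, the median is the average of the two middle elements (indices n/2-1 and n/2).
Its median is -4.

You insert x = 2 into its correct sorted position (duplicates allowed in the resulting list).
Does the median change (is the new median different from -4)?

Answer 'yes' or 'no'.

Old median = -4
Insert x = 2
New median = -1
Changed? yes

Answer: yes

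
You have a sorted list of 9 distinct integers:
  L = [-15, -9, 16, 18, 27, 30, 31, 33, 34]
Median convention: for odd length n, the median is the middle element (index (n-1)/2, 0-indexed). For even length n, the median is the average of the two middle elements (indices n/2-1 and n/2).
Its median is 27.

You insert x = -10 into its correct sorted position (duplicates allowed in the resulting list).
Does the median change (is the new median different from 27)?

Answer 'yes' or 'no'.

Old median = 27
Insert x = -10
New median = 45/2
Changed? yes

Answer: yes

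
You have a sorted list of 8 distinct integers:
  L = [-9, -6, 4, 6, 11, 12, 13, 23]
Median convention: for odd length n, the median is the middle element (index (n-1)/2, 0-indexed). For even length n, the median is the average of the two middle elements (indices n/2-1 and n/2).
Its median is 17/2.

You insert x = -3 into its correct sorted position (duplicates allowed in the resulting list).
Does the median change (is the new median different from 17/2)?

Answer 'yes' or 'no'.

Old median = 17/2
Insert x = -3
New median = 6
Changed? yes

Answer: yes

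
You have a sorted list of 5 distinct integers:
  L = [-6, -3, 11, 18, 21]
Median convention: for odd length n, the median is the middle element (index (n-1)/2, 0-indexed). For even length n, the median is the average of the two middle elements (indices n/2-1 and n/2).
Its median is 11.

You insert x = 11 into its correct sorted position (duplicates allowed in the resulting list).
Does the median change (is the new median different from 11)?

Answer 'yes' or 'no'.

Answer: no

Derivation:
Old median = 11
Insert x = 11
New median = 11
Changed? no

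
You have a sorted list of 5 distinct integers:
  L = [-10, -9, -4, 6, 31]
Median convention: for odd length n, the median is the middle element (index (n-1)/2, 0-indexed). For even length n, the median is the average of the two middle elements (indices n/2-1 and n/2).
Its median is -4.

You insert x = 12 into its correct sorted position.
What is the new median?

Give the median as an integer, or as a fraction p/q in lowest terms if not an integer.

Old list (sorted, length 5): [-10, -9, -4, 6, 31]
Old median = -4
Insert x = 12
Old length odd (5). Middle was index 2 = -4.
New length even (6). New median = avg of two middle elements.
x = 12: 4 elements are < x, 1 elements are > x.
New sorted list: [-10, -9, -4, 6, 12, 31]
New median = 1

Answer: 1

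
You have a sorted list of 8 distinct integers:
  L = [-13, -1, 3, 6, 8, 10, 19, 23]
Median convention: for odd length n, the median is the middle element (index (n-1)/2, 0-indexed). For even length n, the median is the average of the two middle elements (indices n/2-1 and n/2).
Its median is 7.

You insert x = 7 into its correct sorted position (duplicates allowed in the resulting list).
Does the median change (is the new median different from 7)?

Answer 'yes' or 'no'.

Answer: no

Derivation:
Old median = 7
Insert x = 7
New median = 7
Changed? no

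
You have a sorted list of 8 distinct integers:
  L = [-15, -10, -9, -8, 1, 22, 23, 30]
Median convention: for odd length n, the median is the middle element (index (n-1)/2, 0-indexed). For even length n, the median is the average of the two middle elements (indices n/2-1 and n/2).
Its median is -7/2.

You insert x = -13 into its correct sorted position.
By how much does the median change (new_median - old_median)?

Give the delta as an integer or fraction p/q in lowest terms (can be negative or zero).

Answer: -9/2

Derivation:
Old median = -7/2
After inserting x = -13: new sorted = [-15, -13, -10, -9, -8, 1, 22, 23, 30]
New median = -8
Delta = -8 - -7/2 = -9/2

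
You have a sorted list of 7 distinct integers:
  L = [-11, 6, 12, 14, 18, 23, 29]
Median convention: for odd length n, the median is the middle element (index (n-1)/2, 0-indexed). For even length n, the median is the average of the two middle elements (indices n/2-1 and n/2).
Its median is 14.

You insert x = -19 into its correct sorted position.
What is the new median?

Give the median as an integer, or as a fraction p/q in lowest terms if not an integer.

Answer: 13

Derivation:
Old list (sorted, length 7): [-11, 6, 12, 14, 18, 23, 29]
Old median = 14
Insert x = -19
Old length odd (7). Middle was index 3 = 14.
New length even (8). New median = avg of two middle elements.
x = -19: 0 elements are < x, 7 elements are > x.
New sorted list: [-19, -11, 6, 12, 14, 18, 23, 29]
New median = 13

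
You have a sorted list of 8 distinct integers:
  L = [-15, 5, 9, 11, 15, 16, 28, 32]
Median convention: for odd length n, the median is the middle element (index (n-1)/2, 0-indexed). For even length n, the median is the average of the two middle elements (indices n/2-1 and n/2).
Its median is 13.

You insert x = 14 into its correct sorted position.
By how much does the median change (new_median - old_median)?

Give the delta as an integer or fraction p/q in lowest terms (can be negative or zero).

Answer: 1

Derivation:
Old median = 13
After inserting x = 14: new sorted = [-15, 5, 9, 11, 14, 15, 16, 28, 32]
New median = 14
Delta = 14 - 13 = 1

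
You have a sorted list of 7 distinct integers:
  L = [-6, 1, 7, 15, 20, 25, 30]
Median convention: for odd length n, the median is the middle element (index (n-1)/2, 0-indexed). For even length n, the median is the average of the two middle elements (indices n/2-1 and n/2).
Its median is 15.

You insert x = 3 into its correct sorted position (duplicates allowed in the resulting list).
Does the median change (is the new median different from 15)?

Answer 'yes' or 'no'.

Answer: yes

Derivation:
Old median = 15
Insert x = 3
New median = 11
Changed? yes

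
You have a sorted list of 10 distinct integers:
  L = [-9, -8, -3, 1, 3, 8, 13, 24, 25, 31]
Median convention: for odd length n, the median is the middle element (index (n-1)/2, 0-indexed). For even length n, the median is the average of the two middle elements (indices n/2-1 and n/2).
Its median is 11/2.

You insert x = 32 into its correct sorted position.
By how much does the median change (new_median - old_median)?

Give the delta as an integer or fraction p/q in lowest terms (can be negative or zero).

Old median = 11/2
After inserting x = 32: new sorted = [-9, -8, -3, 1, 3, 8, 13, 24, 25, 31, 32]
New median = 8
Delta = 8 - 11/2 = 5/2

Answer: 5/2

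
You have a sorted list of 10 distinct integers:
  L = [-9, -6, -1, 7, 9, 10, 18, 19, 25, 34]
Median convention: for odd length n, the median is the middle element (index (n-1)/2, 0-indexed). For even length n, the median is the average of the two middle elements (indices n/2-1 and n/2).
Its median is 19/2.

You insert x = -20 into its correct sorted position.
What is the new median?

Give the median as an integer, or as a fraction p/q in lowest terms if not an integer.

Old list (sorted, length 10): [-9, -6, -1, 7, 9, 10, 18, 19, 25, 34]
Old median = 19/2
Insert x = -20
Old length even (10). Middle pair: indices 4,5 = 9,10.
New length odd (11). New median = single middle element.
x = -20: 0 elements are < x, 10 elements are > x.
New sorted list: [-20, -9, -6, -1, 7, 9, 10, 18, 19, 25, 34]
New median = 9

Answer: 9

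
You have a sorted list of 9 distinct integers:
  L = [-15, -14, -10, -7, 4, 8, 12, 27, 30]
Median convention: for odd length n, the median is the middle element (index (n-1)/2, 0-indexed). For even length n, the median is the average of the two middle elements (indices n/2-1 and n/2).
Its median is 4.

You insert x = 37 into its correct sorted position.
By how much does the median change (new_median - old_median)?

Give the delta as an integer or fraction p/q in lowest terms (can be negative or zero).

Old median = 4
After inserting x = 37: new sorted = [-15, -14, -10, -7, 4, 8, 12, 27, 30, 37]
New median = 6
Delta = 6 - 4 = 2

Answer: 2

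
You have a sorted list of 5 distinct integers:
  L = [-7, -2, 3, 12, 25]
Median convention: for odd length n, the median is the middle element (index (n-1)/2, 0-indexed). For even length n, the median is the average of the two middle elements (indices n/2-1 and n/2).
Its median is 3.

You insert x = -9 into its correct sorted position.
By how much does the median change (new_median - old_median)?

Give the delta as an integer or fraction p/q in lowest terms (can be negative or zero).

Old median = 3
After inserting x = -9: new sorted = [-9, -7, -2, 3, 12, 25]
New median = 1/2
Delta = 1/2 - 3 = -5/2

Answer: -5/2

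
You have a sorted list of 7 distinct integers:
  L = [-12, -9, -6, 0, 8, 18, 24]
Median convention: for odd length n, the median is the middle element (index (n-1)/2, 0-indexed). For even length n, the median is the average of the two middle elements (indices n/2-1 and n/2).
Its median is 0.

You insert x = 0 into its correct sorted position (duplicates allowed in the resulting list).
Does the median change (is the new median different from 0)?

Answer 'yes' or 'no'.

Old median = 0
Insert x = 0
New median = 0
Changed? no

Answer: no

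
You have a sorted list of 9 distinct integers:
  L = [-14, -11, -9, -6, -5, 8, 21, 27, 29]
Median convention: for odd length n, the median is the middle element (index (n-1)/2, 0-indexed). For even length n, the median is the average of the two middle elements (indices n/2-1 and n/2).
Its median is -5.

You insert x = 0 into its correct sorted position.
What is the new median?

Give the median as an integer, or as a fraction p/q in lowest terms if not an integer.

Answer: -5/2

Derivation:
Old list (sorted, length 9): [-14, -11, -9, -6, -5, 8, 21, 27, 29]
Old median = -5
Insert x = 0
Old length odd (9). Middle was index 4 = -5.
New length even (10). New median = avg of two middle elements.
x = 0: 5 elements are < x, 4 elements are > x.
New sorted list: [-14, -11, -9, -6, -5, 0, 8, 21, 27, 29]
New median = -5/2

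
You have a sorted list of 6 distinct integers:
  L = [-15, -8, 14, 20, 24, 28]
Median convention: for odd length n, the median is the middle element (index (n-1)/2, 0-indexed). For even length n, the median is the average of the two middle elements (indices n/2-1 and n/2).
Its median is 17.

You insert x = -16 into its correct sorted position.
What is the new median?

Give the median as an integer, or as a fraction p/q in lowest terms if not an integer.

Old list (sorted, length 6): [-15, -8, 14, 20, 24, 28]
Old median = 17
Insert x = -16
Old length even (6). Middle pair: indices 2,3 = 14,20.
New length odd (7). New median = single middle element.
x = -16: 0 elements are < x, 6 elements are > x.
New sorted list: [-16, -15, -8, 14, 20, 24, 28]
New median = 14

Answer: 14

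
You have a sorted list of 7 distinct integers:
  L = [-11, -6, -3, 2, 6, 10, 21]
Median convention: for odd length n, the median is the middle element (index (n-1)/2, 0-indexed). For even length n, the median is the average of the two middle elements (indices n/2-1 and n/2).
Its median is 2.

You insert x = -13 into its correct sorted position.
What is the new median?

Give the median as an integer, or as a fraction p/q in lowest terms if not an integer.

Old list (sorted, length 7): [-11, -6, -3, 2, 6, 10, 21]
Old median = 2
Insert x = -13
Old length odd (7). Middle was index 3 = 2.
New length even (8). New median = avg of two middle elements.
x = -13: 0 elements are < x, 7 elements are > x.
New sorted list: [-13, -11, -6, -3, 2, 6, 10, 21]
New median = -1/2

Answer: -1/2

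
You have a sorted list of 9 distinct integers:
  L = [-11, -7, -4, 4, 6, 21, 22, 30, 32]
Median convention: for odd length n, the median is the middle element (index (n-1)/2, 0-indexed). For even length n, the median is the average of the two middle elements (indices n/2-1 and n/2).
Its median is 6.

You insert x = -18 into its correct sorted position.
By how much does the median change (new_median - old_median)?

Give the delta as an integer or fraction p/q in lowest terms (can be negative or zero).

Answer: -1

Derivation:
Old median = 6
After inserting x = -18: new sorted = [-18, -11, -7, -4, 4, 6, 21, 22, 30, 32]
New median = 5
Delta = 5 - 6 = -1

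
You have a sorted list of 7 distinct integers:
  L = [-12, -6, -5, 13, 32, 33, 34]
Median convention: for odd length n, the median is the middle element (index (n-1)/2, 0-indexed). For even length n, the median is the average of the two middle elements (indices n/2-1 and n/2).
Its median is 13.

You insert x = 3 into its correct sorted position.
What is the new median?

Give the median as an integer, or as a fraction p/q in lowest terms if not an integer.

Answer: 8

Derivation:
Old list (sorted, length 7): [-12, -6, -5, 13, 32, 33, 34]
Old median = 13
Insert x = 3
Old length odd (7). Middle was index 3 = 13.
New length even (8). New median = avg of two middle elements.
x = 3: 3 elements are < x, 4 elements are > x.
New sorted list: [-12, -6, -5, 3, 13, 32, 33, 34]
New median = 8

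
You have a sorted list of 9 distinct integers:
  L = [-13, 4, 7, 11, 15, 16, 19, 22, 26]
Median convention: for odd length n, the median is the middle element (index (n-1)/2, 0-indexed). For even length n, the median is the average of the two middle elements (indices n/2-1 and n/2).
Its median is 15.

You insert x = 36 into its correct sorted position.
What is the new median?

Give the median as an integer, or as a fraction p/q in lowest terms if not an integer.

Old list (sorted, length 9): [-13, 4, 7, 11, 15, 16, 19, 22, 26]
Old median = 15
Insert x = 36
Old length odd (9). Middle was index 4 = 15.
New length even (10). New median = avg of two middle elements.
x = 36: 9 elements are < x, 0 elements are > x.
New sorted list: [-13, 4, 7, 11, 15, 16, 19, 22, 26, 36]
New median = 31/2

Answer: 31/2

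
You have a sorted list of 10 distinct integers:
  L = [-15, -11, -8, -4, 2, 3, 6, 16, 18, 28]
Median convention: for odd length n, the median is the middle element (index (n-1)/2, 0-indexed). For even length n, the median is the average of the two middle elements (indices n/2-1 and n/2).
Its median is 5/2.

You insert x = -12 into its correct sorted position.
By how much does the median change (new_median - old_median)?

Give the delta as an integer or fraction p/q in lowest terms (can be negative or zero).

Answer: -1/2

Derivation:
Old median = 5/2
After inserting x = -12: new sorted = [-15, -12, -11, -8, -4, 2, 3, 6, 16, 18, 28]
New median = 2
Delta = 2 - 5/2 = -1/2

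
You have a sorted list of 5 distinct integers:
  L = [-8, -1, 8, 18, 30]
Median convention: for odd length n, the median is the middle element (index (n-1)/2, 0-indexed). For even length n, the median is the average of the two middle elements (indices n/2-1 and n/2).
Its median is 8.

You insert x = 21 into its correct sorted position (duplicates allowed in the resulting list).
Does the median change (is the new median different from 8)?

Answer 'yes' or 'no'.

Old median = 8
Insert x = 21
New median = 13
Changed? yes

Answer: yes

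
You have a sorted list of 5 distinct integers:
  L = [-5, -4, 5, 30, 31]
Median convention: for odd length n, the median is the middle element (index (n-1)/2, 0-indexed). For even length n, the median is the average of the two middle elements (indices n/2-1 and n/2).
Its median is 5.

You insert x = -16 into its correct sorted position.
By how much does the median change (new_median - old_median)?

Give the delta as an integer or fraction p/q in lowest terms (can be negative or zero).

Answer: -9/2

Derivation:
Old median = 5
After inserting x = -16: new sorted = [-16, -5, -4, 5, 30, 31]
New median = 1/2
Delta = 1/2 - 5 = -9/2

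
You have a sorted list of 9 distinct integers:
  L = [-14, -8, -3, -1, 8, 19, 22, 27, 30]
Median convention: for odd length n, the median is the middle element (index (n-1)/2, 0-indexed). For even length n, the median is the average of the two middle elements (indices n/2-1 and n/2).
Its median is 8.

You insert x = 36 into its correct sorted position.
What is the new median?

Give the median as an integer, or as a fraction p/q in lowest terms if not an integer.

Answer: 27/2

Derivation:
Old list (sorted, length 9): [-14, -8, -3, -1, 8, 19, 22, 27, 30]
Old median = 8
Insert x = 36
Old length odd (9). Middle was index 4 = 8.
New length even (10). New median = avg of two middle elements.
x = 36: 9 elements are < x, 0 elements are > x.
New sorted list: [-14, -8, -3, -1, 8, 19, 22, 27, 30, 36]
New median = 27/2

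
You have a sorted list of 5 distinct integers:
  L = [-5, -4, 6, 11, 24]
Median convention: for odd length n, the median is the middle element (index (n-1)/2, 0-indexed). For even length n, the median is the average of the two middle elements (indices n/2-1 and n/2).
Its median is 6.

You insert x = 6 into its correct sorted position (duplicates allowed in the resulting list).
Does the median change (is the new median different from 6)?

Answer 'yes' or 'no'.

Answer: no

Derivation:
Old median = 6
Insert x = 6
New median = 6
Changed? no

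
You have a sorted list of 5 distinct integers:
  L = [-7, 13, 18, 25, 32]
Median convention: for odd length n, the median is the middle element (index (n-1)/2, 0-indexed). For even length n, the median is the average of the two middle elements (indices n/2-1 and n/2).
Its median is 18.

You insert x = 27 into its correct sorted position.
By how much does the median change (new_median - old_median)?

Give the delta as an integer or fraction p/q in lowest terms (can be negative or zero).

Old median = 18
After inserting x = 27: new sorted = [-7, 13, 18, 25, 27, 32]
New median = 43/2
Delta = 43/2 - 18 = 7/2

Answer: 7/2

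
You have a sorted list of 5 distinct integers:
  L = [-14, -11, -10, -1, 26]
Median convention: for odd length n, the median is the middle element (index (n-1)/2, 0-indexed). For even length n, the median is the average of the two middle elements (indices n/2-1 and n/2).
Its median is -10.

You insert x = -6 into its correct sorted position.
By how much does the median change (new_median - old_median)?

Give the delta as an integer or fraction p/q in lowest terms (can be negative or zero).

Answer: 2

Derivation:
Old median = -10
After inserting x = -6: new sorted = [-14, -11, -10, -6, -1, 26]
New median = -8
Delta = -8 - -10 = 2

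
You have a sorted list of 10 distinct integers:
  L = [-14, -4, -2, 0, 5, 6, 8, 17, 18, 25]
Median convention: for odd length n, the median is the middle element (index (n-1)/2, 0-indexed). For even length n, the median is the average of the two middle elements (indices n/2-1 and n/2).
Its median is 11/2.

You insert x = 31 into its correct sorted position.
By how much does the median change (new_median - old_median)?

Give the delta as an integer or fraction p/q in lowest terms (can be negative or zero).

Old median = 11/2
After inserting x = 31: new sorted = [-14, -4, -2, 0, 5, 6, 8, 17, 18, 25, 31]
New median = 6
Delta = 6 - 11/2 = 1/2

Answer: 1/2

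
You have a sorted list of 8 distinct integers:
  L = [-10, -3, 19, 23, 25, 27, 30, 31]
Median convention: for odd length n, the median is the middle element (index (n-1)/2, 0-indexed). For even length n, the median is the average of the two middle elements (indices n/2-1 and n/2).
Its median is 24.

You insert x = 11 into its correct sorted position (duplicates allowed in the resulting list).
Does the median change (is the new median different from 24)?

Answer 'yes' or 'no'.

Old median = 24
Insert x = 11
New median = 23
Changed? yes

Answer: yes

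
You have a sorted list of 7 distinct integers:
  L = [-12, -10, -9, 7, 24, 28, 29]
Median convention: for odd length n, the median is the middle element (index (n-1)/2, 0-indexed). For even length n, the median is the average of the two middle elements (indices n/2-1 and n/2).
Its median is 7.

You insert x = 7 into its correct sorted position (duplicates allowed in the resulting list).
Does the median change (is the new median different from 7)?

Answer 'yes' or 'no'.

Answer: no

Derivation:
Old median = 7
Insert x = 7
New median = 7
Changed? no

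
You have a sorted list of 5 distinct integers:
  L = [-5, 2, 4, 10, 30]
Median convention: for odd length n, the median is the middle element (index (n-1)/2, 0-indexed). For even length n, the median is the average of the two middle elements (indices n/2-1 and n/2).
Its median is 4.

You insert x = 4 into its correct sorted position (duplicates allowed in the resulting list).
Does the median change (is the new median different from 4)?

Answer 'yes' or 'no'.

Old median = 4
Insert x = 4
New median = 4
Changed? no

Answer: no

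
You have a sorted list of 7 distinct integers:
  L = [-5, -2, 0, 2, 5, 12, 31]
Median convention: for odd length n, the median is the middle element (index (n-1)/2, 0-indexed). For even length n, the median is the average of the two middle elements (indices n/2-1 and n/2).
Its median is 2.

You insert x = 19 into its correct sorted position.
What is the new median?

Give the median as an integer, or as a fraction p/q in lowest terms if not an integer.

Old list (sorted, length 7): [-5, -2, 0, 2, 5, 12, 31]
Old median = 2
Insert x = 19
Old length odd (7). Middle was index 3 = 2.
New length even (8). New median = avg of two middle elements.
x = 19: 6 elements are < x, 1 elements are > x.
New sorted list: [-5, -2, 0, 2, 5, 12, 19, 31]
New median = 7/2

Answer: 7/2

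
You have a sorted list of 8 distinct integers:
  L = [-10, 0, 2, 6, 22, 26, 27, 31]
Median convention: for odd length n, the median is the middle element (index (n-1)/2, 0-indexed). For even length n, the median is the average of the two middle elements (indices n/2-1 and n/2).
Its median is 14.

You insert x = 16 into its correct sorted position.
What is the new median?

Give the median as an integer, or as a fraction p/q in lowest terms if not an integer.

Answer: 16

Derivation:
Old list (sorted, length 8): [-10, 0, 2, 6, 22, 26, 27, 31]
Old median = 14
Insert x = 16
Old length even (8). Middle pair: indices 3,4 = 6,22.
New length odd (9). New median = single middle element.
x = 16: 4 elements are < x, 4 elements are > x.
New sorted list: [-10, 0, 2, 6, 16, 22, 26, 27, 31]
New median = 16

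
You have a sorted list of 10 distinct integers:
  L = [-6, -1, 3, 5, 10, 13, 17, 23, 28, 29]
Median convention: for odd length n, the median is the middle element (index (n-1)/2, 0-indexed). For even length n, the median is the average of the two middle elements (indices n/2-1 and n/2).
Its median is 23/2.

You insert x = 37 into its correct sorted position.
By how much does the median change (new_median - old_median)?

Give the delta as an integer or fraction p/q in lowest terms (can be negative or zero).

Old median = 23/2
After inserting x = 37: new sorted = [-6, -1, 3, 5, 10, 13, 17, 23, 28, 29, 37]
New median = 13
Delta = 13 - 23/2 = 3/2

Answer: 3/2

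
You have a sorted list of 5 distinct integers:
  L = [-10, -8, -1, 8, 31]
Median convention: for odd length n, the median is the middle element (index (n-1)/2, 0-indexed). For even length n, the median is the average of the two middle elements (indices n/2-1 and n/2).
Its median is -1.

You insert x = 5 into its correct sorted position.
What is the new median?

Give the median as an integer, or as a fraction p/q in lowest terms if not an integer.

Old list (sorted, length 5): [-10, -8, -1, 8, 31]
Old median = -1
Insert x = 5
Old length odd (5). Middle was index 2 = -1.
New length even (6). New median = avg of two middle elements.
x = 5: 3 elements are < x, 2 elements are > x.
New sorted list: [-10, -8, -1, 5, 8, 31]
New median = 2

Answer: 2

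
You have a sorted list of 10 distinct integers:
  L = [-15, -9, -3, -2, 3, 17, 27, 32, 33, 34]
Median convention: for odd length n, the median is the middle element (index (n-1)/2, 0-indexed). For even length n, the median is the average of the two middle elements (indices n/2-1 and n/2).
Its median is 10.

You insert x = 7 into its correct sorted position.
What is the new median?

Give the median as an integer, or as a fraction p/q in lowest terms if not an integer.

Old list (sorted, length 10): [-15, -9, -3, -2, 3, 17, 27, 32, 33, 34]
Old median = 10
Insert x = 7
Old length even (10). Middle pair: indices 4,5 = 3,17.
New length odd (11). New median = single middle element.
x = 7: 5 elements are < x, 5 elements are > x.
New sorted list: [-15, -9, -3, -2, 3, 7, 17, 27, 32, 33, 34]
New median = 7

Answer: 7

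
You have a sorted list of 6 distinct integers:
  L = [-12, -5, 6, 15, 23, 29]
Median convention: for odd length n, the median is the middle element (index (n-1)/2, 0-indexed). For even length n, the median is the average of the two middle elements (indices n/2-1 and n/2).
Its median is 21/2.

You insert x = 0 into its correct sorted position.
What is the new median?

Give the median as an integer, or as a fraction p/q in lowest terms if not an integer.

Old list (sorted, length 6): [-12, -5, 6, 15, 23, 29]
Old median = 21/2
Insert x = 0
Old length even (6). Middle pair: indices 2,3 = 6,15.
New length odd (7). New median = single middle element.
x = 0: 2 elements are < x, 4 elements are > x.
New sorted list: [-12, -5, 0, 6, 15, 23, 29]
New median = 6

Answer: 6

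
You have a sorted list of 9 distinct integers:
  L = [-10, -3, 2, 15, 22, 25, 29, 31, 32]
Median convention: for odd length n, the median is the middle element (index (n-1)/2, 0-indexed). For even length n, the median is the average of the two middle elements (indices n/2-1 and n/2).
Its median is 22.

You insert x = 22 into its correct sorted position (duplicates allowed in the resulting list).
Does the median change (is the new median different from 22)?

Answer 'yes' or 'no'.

Answer: no

Derivation:
Old median = 22
Insert x = 22
New median = 22
Changed? no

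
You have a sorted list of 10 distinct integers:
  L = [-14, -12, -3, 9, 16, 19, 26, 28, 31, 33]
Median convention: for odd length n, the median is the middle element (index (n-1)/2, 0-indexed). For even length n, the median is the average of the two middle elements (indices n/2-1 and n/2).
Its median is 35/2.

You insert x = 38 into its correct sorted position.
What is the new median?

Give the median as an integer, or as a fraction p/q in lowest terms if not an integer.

Old list (sorted, length 10): [-14, -12, -3, 9, 16, 19, 26, 28, 31, 33]
Old median = 35/2
Insert x = 38
Old length even (10). Middle pair: indices 4,5 = 16,19.
New length odd (11). New median = single middle element.
x = 38: 10 elements are < x, 0 elements are > x.
New sorted list: [-14, -12, -3, 9, 16, 19, 26, 28, 31, 33, 38]
New median = 19

Answer: 19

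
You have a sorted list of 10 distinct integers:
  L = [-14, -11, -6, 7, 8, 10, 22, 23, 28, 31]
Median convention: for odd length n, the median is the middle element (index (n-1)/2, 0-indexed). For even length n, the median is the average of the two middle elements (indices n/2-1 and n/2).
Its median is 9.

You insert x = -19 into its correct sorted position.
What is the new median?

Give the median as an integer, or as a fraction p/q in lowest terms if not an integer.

Old list (sorted, length 10): [-14, -11, -6, 7, 8, 10, 22, 23, 28, 31]
Old median = 9
Insert x = -19
Old length even (10). Middle pair: indices 4,5 = 8,10.
New length odd (11). New median = single middle element.
x = -19: 0 elements are < x, 10 elements are > x.
New sorted list: [-19, -14, -11, -6, 7, 8, 10, 22, 23, 28, 31]
New median = 8

Answer: 8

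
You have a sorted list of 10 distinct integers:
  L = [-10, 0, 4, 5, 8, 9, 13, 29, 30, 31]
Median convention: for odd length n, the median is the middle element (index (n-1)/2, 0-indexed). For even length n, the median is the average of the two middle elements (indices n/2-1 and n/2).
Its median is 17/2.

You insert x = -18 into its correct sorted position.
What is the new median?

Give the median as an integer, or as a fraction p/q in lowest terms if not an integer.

Old list (sorted, length 10): [-10, 0, 4, 5, 8, 9, 13, 29, 30, 31]
Old median = 17/2
Insert x = -18
Old length even (10). Middle pair: indices 4,5 = 8,9.
New length odd (11). New median = single middle element.
x = -18: 0 elements are < x, 10 elements are > x.
New sorted list: [-18, -10, 0, 4, 5, 8, 9, 13, 29, 30, 31]
New median = 8

Answer: 8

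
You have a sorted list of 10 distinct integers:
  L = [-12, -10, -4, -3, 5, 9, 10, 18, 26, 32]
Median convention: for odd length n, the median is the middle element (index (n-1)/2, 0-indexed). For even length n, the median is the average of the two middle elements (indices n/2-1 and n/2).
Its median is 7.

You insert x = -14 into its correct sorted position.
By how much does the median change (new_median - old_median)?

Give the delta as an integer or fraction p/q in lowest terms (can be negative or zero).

Answer: -2

Derivation:
Old median = 7
After inserting x = -14: new sorted = [-14, -12, -10, -4, -3, 5, 9, 10, 18, 26, 32]
New median = 5
Delta = 5 - 7 = -2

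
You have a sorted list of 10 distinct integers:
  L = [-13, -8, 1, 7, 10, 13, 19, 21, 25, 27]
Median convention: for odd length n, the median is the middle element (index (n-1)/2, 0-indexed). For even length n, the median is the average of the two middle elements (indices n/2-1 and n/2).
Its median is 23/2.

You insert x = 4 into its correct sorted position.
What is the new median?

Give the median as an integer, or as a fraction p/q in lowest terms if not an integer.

Answer: 10

Derivation:
Old list (sorted, length 10): [-13, -8, 1, 7, 10, 13, 19, 21, 25, 27]
Old median = 23/2
Insert x = 4
Old length even (10). Middle pair: indices 4,5 = 10,13.
New length odd (11). New median = single middle element.
x = 4: 3 elements are < x, 7 elements are > x.
New sorted list: [-13, -8, 1, 4, 7, 10, 13, 19, 21, 25, 27]
New median = 10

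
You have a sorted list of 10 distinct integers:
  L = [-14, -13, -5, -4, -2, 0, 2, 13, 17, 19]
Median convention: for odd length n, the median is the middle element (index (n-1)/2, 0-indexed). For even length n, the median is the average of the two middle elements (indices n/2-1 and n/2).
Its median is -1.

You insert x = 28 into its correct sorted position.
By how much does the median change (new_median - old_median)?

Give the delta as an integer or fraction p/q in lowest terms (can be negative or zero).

Old median = -1
After inserting x = 28: new sorted = [-14, -13, -5, -4, -2, 0, 2, 13, 17, 19, 28]
New median = 0
Delta = 0 - -1 = 1

Answer: 1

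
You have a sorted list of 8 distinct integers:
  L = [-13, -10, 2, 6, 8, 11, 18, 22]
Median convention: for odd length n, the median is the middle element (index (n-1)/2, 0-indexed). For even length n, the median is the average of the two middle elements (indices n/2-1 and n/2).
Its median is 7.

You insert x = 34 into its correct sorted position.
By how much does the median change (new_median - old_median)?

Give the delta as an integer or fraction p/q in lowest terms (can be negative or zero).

Old median = 7
After inserting x = 34: new sorted = [-13, -10, 2, 6, 8, 11, 18, 22, 34]
New median = 8
Delta = 8 - 7 = 1

Answer: 1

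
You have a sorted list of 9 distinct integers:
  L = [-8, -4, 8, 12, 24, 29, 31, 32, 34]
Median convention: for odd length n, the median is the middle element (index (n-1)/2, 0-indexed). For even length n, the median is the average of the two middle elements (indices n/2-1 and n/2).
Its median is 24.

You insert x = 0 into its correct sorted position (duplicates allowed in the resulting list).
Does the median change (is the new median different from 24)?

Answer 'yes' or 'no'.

Answer: yes

Derivation:
Old median = 24
Insert x = 0
New median = 18
Changed? yes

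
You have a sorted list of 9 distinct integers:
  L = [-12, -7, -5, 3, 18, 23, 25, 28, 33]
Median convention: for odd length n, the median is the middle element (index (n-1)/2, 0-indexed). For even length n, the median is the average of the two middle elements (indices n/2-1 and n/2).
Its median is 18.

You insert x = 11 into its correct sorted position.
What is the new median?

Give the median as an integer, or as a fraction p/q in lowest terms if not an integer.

Old list (sorted, length 9): [-12, -7, -5, 3, 18, 23, 25, 28, 33]
Old median = 18
Insert x = 11
Old length odd (9). Middle was index 4 = 18.
New length even (10). New median = avg of two middle elements.
x = 11: 4 elements are < x, 5 elements are > x.
New sorted list: [-12, -7, -5, 3, 11, 18, 23, 25, 28, 33]
New median = 29/2

Answer: 29/2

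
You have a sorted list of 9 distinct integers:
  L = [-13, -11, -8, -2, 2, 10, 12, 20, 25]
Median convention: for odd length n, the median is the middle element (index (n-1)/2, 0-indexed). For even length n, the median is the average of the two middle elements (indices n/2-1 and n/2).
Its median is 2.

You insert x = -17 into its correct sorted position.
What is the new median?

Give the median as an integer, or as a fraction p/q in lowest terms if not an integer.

Old list (sorted, length 9): [-13, -11, -8, -2, 2, 10, 12, 20, 25]
Old median = 2
Insert x = -17
Old length odd (9). Middle was index 4 = 2.
New length even (10). New median = avg of two middle elements.
x = -17: 0 elements are < x, 9 elements are > x.
New sorted list: [-17, -13, -11, -8, -2, 2, 10, 12, 20, 25]
New median = 0

Answer: 0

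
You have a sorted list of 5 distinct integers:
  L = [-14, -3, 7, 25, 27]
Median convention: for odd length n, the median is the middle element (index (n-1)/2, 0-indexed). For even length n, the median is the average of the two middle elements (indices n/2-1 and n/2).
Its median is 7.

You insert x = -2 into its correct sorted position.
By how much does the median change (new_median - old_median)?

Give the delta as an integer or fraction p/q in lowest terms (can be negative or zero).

Answer: -9/2

Derivation:
Old median = 7
After inserting x = -2: new sorted = [-14, -3, -2, 7, 25, 27]
New median = 5/2
Delta = 5/2 - 7 = -9/2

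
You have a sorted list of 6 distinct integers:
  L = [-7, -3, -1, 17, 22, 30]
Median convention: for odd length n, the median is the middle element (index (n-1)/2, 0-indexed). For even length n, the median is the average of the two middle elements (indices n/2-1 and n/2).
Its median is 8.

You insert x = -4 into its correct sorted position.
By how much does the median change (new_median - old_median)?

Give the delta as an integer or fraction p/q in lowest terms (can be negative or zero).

Old median = 8
After inserting x = -4: new sorted = [-7, -4, -3, -1, 17, 22, 30]
New median = -1
Delta = -1 - 8 = -9

Answer: -9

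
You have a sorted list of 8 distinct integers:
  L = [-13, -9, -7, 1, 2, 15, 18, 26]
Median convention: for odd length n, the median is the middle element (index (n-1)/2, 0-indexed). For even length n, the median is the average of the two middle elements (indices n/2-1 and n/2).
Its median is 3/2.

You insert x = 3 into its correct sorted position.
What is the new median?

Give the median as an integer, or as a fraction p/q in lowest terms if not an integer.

Answer: 2

Derivation:
Old list (sorted, length 8): [-13, -9, -7, 1, 2, 15, 18, 26]
Old median = 3/2
Insert x = 3
Old length even (8). Middle pair: indices 3,4 = 1,2.
New length odd (9). New median = single middle element.
x = 3: 5 elements are < x, 3 elements are > x.
New sorted list: [-13, -9, -7, 1, 2, 3, 15, 18, 26]
New median = 2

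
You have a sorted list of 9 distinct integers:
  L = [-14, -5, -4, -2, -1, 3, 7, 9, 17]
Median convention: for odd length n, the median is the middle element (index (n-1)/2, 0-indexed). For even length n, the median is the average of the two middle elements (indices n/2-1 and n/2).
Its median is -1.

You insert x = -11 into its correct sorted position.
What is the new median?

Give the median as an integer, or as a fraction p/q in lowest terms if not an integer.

Old list (sorted, length 9): [-14, -5, -4, -2, -1, 3, 7, 9, 17]
Old median = -1
Insert x = -11
Old length odd (9). Middle was index 4 = -1.
New length even (10). New median = avg of two middle elements.
x = -11: 1 elements are < x, 8 elements are > x.
New sorted list: [-14, -11, -5, -4, -2, -1, 3, 7, 9, 17]
New median = -3/2

Answer: -3/2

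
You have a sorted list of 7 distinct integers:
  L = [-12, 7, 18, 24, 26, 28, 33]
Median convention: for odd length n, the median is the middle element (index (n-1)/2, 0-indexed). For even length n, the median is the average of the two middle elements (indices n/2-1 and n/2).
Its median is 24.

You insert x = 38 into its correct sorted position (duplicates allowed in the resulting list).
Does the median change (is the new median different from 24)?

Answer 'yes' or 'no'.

Old median = 24
Insert x = 38
New median = 25
Changed? yes

Answer: yes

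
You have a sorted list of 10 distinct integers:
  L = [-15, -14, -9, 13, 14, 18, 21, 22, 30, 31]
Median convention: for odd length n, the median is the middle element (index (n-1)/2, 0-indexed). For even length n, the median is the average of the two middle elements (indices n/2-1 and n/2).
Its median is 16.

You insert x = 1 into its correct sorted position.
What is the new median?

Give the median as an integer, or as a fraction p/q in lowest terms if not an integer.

Old list (sorted, length 10): [-15, -14, -9, 13, 14, 18, 21, 22, 30, 31]
Old median = 16
Insert x = 1
Old length even (10). Middle pair: indices 4,5 = 14,18.
New length odd (11). New median = single middle element.
x = 1: 3 elements are < x, 7 elements are > x.
New sorted list: [-15, -14, -9, 1, 13, 14, 18, 21, 22, 30, 31]
New median = 14

Answer: 14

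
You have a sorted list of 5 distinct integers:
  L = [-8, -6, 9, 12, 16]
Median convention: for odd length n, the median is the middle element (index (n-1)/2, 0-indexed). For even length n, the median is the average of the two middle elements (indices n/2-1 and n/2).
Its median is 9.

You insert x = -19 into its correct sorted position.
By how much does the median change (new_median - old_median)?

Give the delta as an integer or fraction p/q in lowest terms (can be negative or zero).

Old median = 9
After inserting x = -19: new sorted = [-19, -8, -6, 9, 12, 16]
New median = 3/2
Delta = 3/2 - 9 = -15/2

Answer: -15/2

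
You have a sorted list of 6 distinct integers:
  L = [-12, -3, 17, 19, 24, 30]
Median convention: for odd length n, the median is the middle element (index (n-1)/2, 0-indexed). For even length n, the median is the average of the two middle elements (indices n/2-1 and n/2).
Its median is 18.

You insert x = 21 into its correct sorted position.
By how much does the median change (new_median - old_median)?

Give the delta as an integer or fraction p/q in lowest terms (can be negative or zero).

Old median = 18
After inserting x = 21: new sorted = [-12, -3, 17, 19, 21, 24, 30]
New median = 19
Delta = 19 - 18 = 1

Answer: 1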